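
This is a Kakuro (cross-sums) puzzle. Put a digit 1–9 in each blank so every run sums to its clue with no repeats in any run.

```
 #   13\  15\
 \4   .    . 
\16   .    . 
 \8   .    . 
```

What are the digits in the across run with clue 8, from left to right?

3, 5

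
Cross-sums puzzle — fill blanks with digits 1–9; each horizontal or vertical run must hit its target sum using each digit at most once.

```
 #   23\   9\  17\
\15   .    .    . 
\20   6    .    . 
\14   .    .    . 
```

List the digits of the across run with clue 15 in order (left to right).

8 1 6

23 in 3 cells must be {6,8,9}.
R2C2 = 5: the only remaining digit allowed by both the 20 across and the 9 down.
R2C3 = 20 − 11 = 9 completes the 20 across.
No cell is forced outright now. R1C2 can only be 1 or 3 (the digits allowed by both its 15 across and its 9 down). If R1C2 = 3: that forces R1C1 = 8, after which R1C3 would have to be in {4} for the 15 across but in {1,2,3,5,6,7} for the 17 down — contradiction. So R1C2 = 1.
R3C2 = 9 − 6 = 3 completes the 9 down.
R3C1 = 9: the only remaining digit allowed by both the 14 across and the 23 down.
R3C3 = 14 − 12 = 2 completes the 14 across.
R1C1 = 23 − 15 = 8 completes the 23 down.
R1C3 = 15 − 9 = 6 completes the 15 across.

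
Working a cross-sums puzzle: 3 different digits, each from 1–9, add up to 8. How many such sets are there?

2

3 distinct digits from 1–9 sum between 6 and 24.
Enumerating: {1,2,5}, {1,3,4}.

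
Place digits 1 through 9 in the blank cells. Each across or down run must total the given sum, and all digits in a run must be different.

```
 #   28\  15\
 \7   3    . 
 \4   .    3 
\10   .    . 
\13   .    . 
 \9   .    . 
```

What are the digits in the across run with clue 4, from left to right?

1 3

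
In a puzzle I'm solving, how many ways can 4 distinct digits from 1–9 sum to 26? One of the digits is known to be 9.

4

4 distinct digits from 1–9 sum between 10 and 30.
Keeping only sets containing 9.
Enumerating: {2,7,8,9}, {3,6,8,9}, {4,5,8,9}, {4,6,7,9}.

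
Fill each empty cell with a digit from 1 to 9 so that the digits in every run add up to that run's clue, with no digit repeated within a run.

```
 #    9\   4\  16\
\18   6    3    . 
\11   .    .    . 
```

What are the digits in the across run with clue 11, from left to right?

3 1 7

4 in 2 cells must be {1,3}; 16 in 2 cells must be {7,9}.
R1C3 = 18 − 9 = 9 completes the 18 across.
R2C1 = 9 − 6 = 3 completes the 9 down.
R2C2 = 4 − 3 = 1 completes the 4 down.
R2C3 = 11 − 4 = 7 completes the 11 across.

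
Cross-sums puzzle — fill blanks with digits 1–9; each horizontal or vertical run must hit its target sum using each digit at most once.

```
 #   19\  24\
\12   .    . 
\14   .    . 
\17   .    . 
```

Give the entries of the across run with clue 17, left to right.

8 9

17 in 2 cells must be {8,9}; 24 in 3 cells must be {7,8,9}.
Nothing is forced directly, so branch on R2C2, whose candidates are 8 or 9. If R2C2 = 9: that forces R2C1 = 5, R3C1 = 8, after which R3C2 would have to be in {9} for the 17 across but in {7,8} for the 24 down — contradiction. So R2C2 = 8.
R2C1 = 14 − 8 = 6 completes the 14 across.
Given what's placed, R3C2 must be 9 to fit the 17 across and 24 down.
R1C2 = 24 − 17 = 7 completes the 24 down.
R3C1 = 17 − 9 = 8 completes the 17 across.
R1C1 = 12 − 7 = 5 completes the 12 across.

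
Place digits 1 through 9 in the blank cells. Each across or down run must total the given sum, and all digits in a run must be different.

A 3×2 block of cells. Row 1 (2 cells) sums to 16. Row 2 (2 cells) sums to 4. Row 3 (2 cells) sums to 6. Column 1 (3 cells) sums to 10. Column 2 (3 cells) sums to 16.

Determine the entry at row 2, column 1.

16 in 2 cells must be {7,9}; 4 in 2 cells must be {1,3}.
The 16 across and the 10 down share only 7, so (1,1) = 7.
(1,2) = 16 − 7 = 9 completes the 16 across.
Given what's placed, (2,1) must be 1 to fit the 4 across and 10 down.
(2,2) = 4 − 1 = 3 completes the 4 across.
(3,1) = 10 − 8 = 2 completes the 10 down.
(3,2) = 6 − 2 = 4 completes the 6 across.

1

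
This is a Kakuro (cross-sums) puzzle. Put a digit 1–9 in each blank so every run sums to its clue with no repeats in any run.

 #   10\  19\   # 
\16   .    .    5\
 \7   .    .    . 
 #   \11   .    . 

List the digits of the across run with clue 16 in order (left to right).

9 7

16 in 2 cells must be {7,9}; 7 in 3 cells must be {1,2,4}.
Nothing is forced directly, so branch on R1C1, whose candidates are 7 or 9. If R1C1 = 7: that forces R1C2 = 9, after which R2C1 would have to be in {1,2,4} for the 7 across but in {3} for the 10 down — contradiction. So R1C1 = 9.
R1C2 = 16 − 9 = 7 completes the 16 across.
R2C1 = 10 − 9 = 1 completes the 10 down.
R2C2 = 4: the only remaining digit allowed by both the 7 across and the 19 down.
R2C3 = 7 − 5 = 2 completes the 7 across.
R3C2 = 19 − 11 = 8 completes the 19 down.
R3C3 = 11 − 8 = 3 completes the 11 across.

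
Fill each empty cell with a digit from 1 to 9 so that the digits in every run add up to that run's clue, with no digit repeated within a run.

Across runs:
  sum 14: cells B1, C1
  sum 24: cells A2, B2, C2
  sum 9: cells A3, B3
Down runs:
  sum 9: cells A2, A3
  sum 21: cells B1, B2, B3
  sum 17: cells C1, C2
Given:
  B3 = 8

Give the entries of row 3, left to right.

1 8

24 in 3 cells must be {7,8,9}; 17 in 2 cells must be {8,9}.
A3 = 9 − 8 = 1 completes the 9 across.
A2 = 9 − 1 = 8 completes the 9 down.
C2 = 9: the only remaining digit allowed by both the 24 across and the 17 down.
C1 = 17 − 9 = 8 completes the 17 down.
B2 = 24 − 17 = 7 completes the 24 across.
B1 = 14 − 8 = 6 completes the 14 across.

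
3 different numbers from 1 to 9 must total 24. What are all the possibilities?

3 distinct digits from 1–9 sum between 6 and 24.
Only one set works: {7,8,9}.

{7,8,9}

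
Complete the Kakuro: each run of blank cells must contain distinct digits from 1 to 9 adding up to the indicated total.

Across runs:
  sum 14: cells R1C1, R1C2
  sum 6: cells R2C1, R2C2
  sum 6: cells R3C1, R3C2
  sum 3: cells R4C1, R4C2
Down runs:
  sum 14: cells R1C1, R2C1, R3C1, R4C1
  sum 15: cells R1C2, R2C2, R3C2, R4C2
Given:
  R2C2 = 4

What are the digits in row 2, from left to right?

3 in 2 cells must be {1,2}.
R2C1 = 6 − 4 = 2 completes the 6 across.
R4C1 = 1: the only remaining digit allowed by both the 3 across and the 14 down.
R4C2 = 3 − 1 = 2 completes the 3 across.
Given what's placed, R3C2 must be 1 to fit the 6 across and 15 down.
R1C2 = 15 − 7 = 8 completes the 15 down.
R3C1 = 6 − 1 = 5 completes the 6 across.
R1C1 = 14 − 8 = 6 completes the 14 across.

2, 4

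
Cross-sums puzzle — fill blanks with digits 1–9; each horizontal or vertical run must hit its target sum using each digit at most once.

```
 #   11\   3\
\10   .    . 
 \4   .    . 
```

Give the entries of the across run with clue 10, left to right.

8 2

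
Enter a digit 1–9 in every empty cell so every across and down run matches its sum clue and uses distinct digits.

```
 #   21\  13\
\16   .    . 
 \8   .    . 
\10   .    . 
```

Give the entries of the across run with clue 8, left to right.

5 3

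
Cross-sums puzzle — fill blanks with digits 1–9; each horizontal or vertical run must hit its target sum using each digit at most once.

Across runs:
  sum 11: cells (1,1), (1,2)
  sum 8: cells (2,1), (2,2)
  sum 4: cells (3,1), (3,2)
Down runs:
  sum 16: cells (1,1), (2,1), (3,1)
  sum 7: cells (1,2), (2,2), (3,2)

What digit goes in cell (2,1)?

4 in 2 cells must be {1,3}; 7 in 3 cells must be {1,2,4}.
The 4 across and the 7 down share only 1, so (3,2) = 1.
Given what's placed, (2,2) must be 2 to fit the 8 across and 7 down.
(3,1) = 4 − 1 = 3 completes the 4 across.
(1,2) = 7 − 3 = 4 completes the 7 down.
(2,1) = 8 − 2 = 6 completes the 8 across.
(1,1) = 11 − 4 = 7 completes the 11 across.

6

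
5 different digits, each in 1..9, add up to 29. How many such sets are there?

5 distinct digits from 1–9 sum between 15 and 35.

8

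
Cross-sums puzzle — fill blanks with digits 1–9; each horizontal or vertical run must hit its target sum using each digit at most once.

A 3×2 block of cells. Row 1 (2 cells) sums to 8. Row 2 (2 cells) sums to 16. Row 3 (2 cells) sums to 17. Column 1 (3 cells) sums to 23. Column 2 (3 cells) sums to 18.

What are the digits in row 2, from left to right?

16 in 2 cells must be {7,9}; 17 in 2 cells must be {8,9}; 23 in 3 cells must be {6,8,9}.
The 8 across and the 23 down share only 6, so (1,1) = 6.
(1,2) = 8 − 6 = 2 completes the 8 across.
Given what's placed, (2,1) must be 9 to fit the 16 across and 23 down.
(2,2) = 16 − 9 = 7 completes the 16 across.
(3,1) = 23 − 15 = 8 completes the 23 down.
(3,2) = 17 − 8 = 9 completes the 17 across.

9 7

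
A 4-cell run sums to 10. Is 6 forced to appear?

No

The only way to make 10 from 4 distinct digits is {1,2,3,4}, which does not contain 6.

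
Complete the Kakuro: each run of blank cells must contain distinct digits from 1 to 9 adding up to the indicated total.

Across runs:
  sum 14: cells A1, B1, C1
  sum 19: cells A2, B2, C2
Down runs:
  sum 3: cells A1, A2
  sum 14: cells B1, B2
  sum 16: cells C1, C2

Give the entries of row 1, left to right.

3 in 2 cells must be {1,2}; 16 in 2 cells must be {7,9}.
The 19 across and the 3 down share only 2, so A2 = 2.
Given what's placed, C2 must be 9 to fit the 19 across and 16 down.
A1 = 3 − 2 = 1 completes the 3 down.
C1 = 16 − 9 = 7 completes the 16 down.
B2 = 19 − 11 = 8 completes the 19 across.
B1 = 14 − 8 = 6 completes the 14 across.

1, 6, 7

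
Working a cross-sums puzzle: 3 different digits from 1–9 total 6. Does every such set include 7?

The only way to make 6 from 3 distinct digits is {1,2,3}, which does not contain 7.

No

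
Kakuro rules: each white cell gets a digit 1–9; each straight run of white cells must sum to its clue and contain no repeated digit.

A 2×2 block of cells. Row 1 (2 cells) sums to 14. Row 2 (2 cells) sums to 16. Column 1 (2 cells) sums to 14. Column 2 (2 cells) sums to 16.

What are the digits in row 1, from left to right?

5 9

16 in 2 cells must be {7,9}.
The 14 across and the 16 down share only 9, so (1,2) = 9.
The 16 across and the 14 down share only 9, so (2,1) = 9.
(2,2) = 16 − 9 = 7 completes the 16 across.
(1,1) = 14 − 9 = 5 completes the 14 across.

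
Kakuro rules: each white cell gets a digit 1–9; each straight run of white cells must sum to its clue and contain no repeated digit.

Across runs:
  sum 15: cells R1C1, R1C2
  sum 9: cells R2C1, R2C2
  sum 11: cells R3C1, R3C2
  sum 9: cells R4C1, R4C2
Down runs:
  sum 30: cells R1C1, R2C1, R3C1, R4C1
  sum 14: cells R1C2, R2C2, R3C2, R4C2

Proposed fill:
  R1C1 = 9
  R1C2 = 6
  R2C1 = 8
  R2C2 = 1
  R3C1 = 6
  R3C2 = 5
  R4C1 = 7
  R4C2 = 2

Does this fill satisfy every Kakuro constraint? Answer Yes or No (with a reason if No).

Across: 9+6=15; 8+1=9; 6+5=11; 7+2=9. Down: 9+8+6+7=30; 6+1+5+2=14. No digit repeats within any run.

Yes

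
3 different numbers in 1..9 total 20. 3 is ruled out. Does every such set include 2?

No

Counterexample: {4,7,9} sums to 20 under that restriction without using 2.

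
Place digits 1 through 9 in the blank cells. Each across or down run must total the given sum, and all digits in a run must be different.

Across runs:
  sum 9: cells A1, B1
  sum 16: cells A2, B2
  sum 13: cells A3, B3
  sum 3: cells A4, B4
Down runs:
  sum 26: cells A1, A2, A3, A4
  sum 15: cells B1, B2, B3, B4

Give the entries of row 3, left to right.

16 in 2 cells must be {7,9}; 3 in 2 cells must be {1,2}.
Only 2 fits A4 under both its across sum 3 and down sum 26.
B4 = 3 − 2 = 1 completes the 3 across.
Nothing is forced directly, so branch on A1, whose candidates are 7 or 8. If A1 = 8: then B1 would have to be in {1} for the 9 across but in {2,3,4,5,6,7,8,9} for the 15 down — contradiction. So A1 = 7.
B1 = 9 − 7 = 2 completes the 9 across.
A2 = 9: the only remaining digit allowed by both the 16 across and the 26 down.
B2 = 16 − 9 = 7 completes the 16 across.
A3 = 26 − 18 = 8 completes the 26 down.
B3 = 13 − 8 = 5 completes the 13 across.

8 5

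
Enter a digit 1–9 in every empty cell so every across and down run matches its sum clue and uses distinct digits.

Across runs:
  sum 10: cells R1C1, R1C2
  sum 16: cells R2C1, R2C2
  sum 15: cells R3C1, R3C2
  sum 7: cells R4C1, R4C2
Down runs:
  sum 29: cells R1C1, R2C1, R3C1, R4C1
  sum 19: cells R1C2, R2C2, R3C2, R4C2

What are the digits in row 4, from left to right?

5 2

16 in 2 cells must be {7,9}; 29 in 4 cells must be {5,7,8,9}.
Only 5 fits R4C1 under both its across sum 7 and down sum 29.
R4C2 = 7 − 5 = 2 completes the 7 across.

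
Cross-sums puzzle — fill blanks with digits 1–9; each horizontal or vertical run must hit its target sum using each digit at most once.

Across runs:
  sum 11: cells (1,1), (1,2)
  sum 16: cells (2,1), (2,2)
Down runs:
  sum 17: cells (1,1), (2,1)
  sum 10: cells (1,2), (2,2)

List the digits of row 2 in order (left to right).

16 in 2 cells must be {7,9}; 17 in 2 cells must be {8,9}.
The 16 across and the 17 down share only 9, so (2,1) = 9.
(2,2) = 16 − 9 = 7 completes the 16 across.
(1,1) = 17 − 9 = 8 completes the 17 down.
(1,2) = 11 − 8 = 3 completes the 11 across.

9, 7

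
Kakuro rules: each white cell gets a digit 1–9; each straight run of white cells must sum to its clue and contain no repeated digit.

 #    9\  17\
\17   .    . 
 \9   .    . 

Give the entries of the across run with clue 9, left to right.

1 8

17 in 2 cells must be {8,9}.
The 17 across and the 9 down share only 8, so R1C1 = 8.
R1C2 = 17 − 8 = 9 completes the 17 across.
R2C1 = 9 − 8 = 1 completes the 9 down.
R2C2 = 9 − 1 = 8 completes the 9 across.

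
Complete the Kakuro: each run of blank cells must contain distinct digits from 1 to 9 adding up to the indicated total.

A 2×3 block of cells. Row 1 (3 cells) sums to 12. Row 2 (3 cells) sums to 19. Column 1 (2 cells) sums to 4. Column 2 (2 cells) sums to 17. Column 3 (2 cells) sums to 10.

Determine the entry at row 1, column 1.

4 in 2 cells must be {1,3}; 17 in 2 cells must be {8,9}.
The 19 across and the 4 down share only 3, so (2,1) = 3.
Given what's placed, (2,2) must be 9 to fit the 19 across and 17 down.
(2,3) = 19 − 12 = 7 completes the 19 across.
(1,1) = 4 − 3 = 1 completes the 4 down.
(1,2) = 17 − 9 = 8 completes the 17 down.
(1,3) = 12 − 9 = 3 completes the 12 across.

1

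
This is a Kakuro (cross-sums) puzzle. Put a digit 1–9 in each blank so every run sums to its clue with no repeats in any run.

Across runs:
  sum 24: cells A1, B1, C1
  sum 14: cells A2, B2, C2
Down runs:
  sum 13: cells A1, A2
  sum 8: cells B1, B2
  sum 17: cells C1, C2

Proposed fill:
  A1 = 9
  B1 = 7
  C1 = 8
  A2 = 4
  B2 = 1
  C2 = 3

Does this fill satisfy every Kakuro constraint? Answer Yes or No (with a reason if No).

No — the across run A2–C2 sums to 8, not 14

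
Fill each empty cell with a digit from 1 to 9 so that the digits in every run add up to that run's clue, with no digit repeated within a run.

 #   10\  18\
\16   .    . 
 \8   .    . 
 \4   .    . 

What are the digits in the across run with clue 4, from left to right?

1 3

16 in 2 cells must be {7,9}; 4 in 2 cells must be {1,3}.
The 16 across and the 10 down share only 7, so R1C1 = 7.
R1C2 = 16 − 7 = 9 completes the 16 across.
Given what's placed, R3C1 must be 1 to fit the 4 across and 10 down.
R3C2 = 4 − 1 = 3 completes the 4 across.
R2C1 = 10 − 8 = 2 completes the 10 down.
R2C2 = 8 − 2 = 6 completes the 8 across.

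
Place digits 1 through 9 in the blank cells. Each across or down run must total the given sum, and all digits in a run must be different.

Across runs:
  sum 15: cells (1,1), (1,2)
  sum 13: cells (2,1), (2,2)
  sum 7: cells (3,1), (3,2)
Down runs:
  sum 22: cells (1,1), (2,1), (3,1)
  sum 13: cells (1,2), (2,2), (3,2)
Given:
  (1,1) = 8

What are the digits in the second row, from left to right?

(1,2) = 15 − 8 = 7 completes the 15 across.
(3,1) = 5: the only remaining digit allowed by both the 7 across and the 22 down.
(3,2) = 7 − 5 = 2 completes the 7 across.
(2,1) = 22 − 13 = 9 completes the 22 down.
(2,2) = 13 − 9 = 4 completes the 13 across.

9 4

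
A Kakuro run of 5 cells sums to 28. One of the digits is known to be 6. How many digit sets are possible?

6

5 distinct digits from 1–9 sum between 15 and 35.
Keeping only sets containing 6.
Enumerating: {1,4,6,8,9}, {1,5,6,7,9}, {2,3,6,8,9}, {2,4,6,7,9}, {2,5,6,7,8}, {3,4,6,7,8}.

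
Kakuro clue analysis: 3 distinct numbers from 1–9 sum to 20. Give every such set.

3 distinct digits from 1–9 sum between 6 and 24.

{3,8,9}; {4,7,9}; {5,6,9}; {5,7,8}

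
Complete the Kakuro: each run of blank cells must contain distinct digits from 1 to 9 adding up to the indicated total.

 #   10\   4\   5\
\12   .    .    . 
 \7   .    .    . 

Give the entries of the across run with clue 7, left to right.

2, 1, 4

7 in 3 cells must be {1,2,4}; 4 in 2 cells must be {1,3}.
The 7 across and the 4 down share only 1, so R2C2 = 1.
R1C2 = 4 − 1 = 3 completes the 4 down.
Nothing is forced directly, so branch on R2C1, whose candidates are 2 or 4. If R2C1 = 4: then R1C1 would have to be in {1,2,4,5,7,8} for the 12 across but in {6} for the 10 down — contradiction. So R2C1 = 2.
R1C1 = 10 − 2 = 8 completes the 10 down.
R1C3 = 12 − 11 = 1 completes the 12 across.
R2C3 = 7 − 3 = 4 completes the 7 across.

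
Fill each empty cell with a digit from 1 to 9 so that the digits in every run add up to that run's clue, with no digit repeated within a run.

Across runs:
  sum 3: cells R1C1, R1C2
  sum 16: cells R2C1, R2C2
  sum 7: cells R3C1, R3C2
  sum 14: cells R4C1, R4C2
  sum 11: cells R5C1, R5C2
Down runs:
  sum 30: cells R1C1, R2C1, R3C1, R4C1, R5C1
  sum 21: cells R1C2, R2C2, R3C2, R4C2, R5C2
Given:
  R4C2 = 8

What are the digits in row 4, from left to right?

3 in 2 cells must be {1,2}; 16 in 2 cells must be {7,9}.
R2C2 = 7: the only remaining digit allowed by both the 16 across and the 21 down.
R4C1 = 14 − 8 = 6 completes the 14 across.

6 8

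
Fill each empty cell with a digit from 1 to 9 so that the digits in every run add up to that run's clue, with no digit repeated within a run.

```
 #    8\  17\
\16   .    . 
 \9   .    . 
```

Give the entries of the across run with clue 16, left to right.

16 in 2 cells must be {7,9}; 17 in 2 cells must be {8,9}.
The 16 across and the 8 down share only 7, so R1C1 = 7.
R1C2 = 16 − 7 = 9 completes the 16 across.
R2C1 = 8 − 7 = 1 completes the 8 down.
R2C2 = 9 − 1 = 8 completes the 9 across.

7 9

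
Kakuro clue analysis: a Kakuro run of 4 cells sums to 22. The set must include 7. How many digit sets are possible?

4 distinct digits from 1–9 sum between 10 and 30.
Keeping only sets containing 7.
Enumerating: {1,5,7,9}, {1,6,7,8}, {2,4,7,9}, {2,5,7,8}, {3,4,7,8}, {4,5,6,7}.

6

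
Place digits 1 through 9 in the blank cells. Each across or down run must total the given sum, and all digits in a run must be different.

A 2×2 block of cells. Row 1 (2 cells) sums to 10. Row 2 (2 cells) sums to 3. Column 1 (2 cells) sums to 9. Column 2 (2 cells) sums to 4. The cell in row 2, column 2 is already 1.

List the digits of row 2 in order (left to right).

2 1

3 in 2 cells must be {1,2}; 4 in 2 cells must be {1,3}.
(1,2) = 4 − 1 = 3 completes the 4 down.
(2,1) = 3 − 1 = 2 completes the 3 across.
(1,1) = 10 − 3 = 7 completes the 10 across.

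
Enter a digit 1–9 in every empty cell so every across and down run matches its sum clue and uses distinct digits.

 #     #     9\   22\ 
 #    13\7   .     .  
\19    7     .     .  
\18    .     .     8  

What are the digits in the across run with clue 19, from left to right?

7 3 9

R1C3 = 5: the only remaining digit allowed by both the 7 across and the 22 down.
R2C3 = 22 − 13 = 9 completes the 22 down.
R3C1 = 13 − 7 = 6 completes the 13 down.
R3C2 = 18 − 14 = 4 completes the 18 across.
R1C2 = 7 − 5 = 2 completes the 7 across.
R2C2 = 19 − 16 = 3 completes the 19 across.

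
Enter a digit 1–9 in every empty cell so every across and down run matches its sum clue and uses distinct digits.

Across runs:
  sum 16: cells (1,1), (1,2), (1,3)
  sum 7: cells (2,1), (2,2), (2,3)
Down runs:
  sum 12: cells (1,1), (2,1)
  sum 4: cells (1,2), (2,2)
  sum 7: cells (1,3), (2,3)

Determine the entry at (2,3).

2

7 in 3 cells must be {1,2,4}; 4 in 2 cells must be {1,3}.
The 7 across and the 12 down share only 4, so (2,1) = 4.
Given what's placed, (2,2) must be 1 to fit the 7 across and 4 down.
(2,3) = 7 − 5 = 2 completes the 7 across.
(1,1) = 12 − 4 = 8 completes the 12 down.
(1,2) = 4 − 1 = 3 completes the 4 down.
(1,3) = 16 − 11 = 5 completes the 16 across.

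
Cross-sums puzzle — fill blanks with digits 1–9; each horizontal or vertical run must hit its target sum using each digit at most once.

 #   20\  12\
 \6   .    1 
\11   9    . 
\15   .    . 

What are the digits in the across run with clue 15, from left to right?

R1C1 = 6 − 1 = 5 completes the 6 across.
R2C2 = 11 − 9 = 2 completes the 11 across.
R3C1 = 20 − 14 = 6 completes the 20 down.
R3C2 = 15 − 6 = 9 completes the 15 across.

6 9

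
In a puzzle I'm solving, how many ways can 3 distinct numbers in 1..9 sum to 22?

3 distinct digits from 1–9 sum between 6 and 24.
Enumerating: {5,8,9}, {6,7,9}.

2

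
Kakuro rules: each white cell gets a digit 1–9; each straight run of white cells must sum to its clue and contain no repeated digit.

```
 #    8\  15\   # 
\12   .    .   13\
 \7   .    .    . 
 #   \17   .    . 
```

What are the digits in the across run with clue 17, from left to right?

8, 9

7 in 3 cells must be {1,2,4}; 17 in 2 cells must be {8,9}.
The 7 across and the 13 down share only 4, so R2C3 = 4.
R3C3 = 13 − 4 = 9 completes the 13 down.
R3C2 = 17 − 9 = 8 completes the 17 across.
No cell is forced outright now. R2C1 can only be 1 or 2 (the digits allowed by both its 7 across and its 8 down). If R2C1 = 2: then R1C1 would have to be in {3,4,5,7,8,9} for the 12 across but in {6} for the 8 down — contradiction. So R2C1 = 1.
R1C1 = 8 − 1 = 7 completes the 8 down.
R1C2 = 12 − 7 = 5 completes the 12 across.
R2C2 = 7 − 5 = 2 completes the 7 across.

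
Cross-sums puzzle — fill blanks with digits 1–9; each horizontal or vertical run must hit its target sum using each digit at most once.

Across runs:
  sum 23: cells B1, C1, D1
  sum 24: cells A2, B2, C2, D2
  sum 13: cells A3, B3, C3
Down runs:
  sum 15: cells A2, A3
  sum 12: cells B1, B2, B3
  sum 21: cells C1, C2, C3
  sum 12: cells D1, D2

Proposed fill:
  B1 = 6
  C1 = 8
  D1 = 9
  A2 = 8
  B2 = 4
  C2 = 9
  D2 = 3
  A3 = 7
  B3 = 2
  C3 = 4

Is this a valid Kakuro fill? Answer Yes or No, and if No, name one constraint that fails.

Across: 6+8+9=23; 8+4+9+3=24; 7+2+4=13. Down: 8+7=15; 6+4+2=12; 8+9+4=21; 9+3=12. No digit repeats within any run.

Yes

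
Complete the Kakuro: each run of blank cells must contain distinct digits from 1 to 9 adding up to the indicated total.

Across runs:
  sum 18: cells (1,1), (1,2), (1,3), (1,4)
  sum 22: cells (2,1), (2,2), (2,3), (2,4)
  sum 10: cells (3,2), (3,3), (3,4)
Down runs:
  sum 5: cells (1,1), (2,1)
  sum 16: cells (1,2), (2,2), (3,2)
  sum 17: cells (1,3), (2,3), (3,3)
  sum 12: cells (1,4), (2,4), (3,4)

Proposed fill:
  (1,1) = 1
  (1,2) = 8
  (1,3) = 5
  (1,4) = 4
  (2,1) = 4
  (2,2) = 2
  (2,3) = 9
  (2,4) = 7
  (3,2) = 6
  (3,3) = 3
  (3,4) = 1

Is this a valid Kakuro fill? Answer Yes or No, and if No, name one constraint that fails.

Across: 1+8+5+4=18; 4+2+9+7=22; 6+3+1=10. Down: 1+4=5; 8+2+6=16; 5+9+3=17; 4+7+1=12. No digit repeats within any run.

Yes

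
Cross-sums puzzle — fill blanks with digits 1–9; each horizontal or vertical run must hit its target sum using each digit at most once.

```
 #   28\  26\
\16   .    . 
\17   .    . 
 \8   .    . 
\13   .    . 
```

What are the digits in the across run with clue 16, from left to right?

9, 7

16 in 2 cells must be {7,9}; 17 in 2 cells must be {8,9}.
Nothing is forced directly, so branch on R1C1, whose candidates are 7 or 9. If R1C1 = 7: that forces R1C2 = 9, R2C2 = 8, after which R3C1 would have to be in {1,2,3,5,6,7} for the 8 across but in {4,8,9} for the 28 down — contradiction. So R1C1 = 9.
R1C2 = 16 − 9 = 7 completes the 16 across.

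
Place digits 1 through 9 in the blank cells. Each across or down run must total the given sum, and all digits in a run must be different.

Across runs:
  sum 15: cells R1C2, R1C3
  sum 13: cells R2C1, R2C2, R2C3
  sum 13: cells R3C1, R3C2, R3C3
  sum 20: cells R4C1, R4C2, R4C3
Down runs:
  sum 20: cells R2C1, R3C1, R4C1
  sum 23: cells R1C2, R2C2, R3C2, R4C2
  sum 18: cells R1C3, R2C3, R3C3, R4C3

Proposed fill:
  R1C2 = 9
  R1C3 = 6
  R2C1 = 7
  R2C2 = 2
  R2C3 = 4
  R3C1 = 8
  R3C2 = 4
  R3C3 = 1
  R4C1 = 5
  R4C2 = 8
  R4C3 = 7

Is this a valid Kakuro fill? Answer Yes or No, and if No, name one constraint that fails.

Across: 9+6=15; 7+2+4=13; 8+4+1=13; 5+8+7=20. Down: 7+8+5=20; 9+2+4+8=23; 6+4+1+7=18. No digit repeats within any run.

Yes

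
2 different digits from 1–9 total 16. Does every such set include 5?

No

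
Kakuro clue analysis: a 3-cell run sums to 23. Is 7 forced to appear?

The only way to make 23 from 3 distinct digits is {6,8,9}, which does not contain 7.

No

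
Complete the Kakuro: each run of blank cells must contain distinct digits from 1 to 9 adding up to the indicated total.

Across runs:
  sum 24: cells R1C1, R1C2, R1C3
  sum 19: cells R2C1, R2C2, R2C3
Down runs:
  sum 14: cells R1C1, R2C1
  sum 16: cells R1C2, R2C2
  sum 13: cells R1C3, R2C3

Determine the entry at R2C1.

6

24 in 3 cells must be {7,8,9}; 16 in 2 cells must be {7,9}.
Nothing is forced directly, so branch on R1C1, whose candidates are 8 or 9. If R1C1 = 9: that forces R1C2 = 7, R1C3 = 8, R2C1 = 5, after which R2C2 would have to be in {6,8} for the 19 across but in {9} for the 16 down — contradiction. So R1C1 = 8.
R2C1 = 14 − 8 = 6 completes the 14 down.
Given what's placed, R2C2 must be 9 to fit the 19 across and 16 down.
R2C3 = 19 − 15 = 4 completes the 19 across.
R1C2 = 16 − 9 = 7 completes the 16 down.
R1C3 = 24 − 15 = 9 completes the 24 across.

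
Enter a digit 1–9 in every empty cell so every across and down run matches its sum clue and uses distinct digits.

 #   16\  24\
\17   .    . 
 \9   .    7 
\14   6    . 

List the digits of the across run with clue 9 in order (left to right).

2, 7

17 in 2 cells must be {8,9}; 24 in 3 cells must be {7,8,9}.
R2C1 = 9 − 7 = 2 completes the 9 across.
R3C2 = 14 − 6 = 8 completes the 14 across.
R1C1 = 16 − 8 = 8 completes the 16 down.
R1C2 = 17 − 8 = 9 completes the 17 across.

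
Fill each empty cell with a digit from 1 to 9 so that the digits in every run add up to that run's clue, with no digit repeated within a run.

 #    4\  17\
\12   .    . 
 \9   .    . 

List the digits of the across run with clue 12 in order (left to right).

4 in 2 cells must be {1,3}; 17 in 2 cells must be {8,9}.
The 12 across and the 4 down share only 3, so R1C1 = 3.
R1C2 = 12 − 3 = 9 completes the 12 across.
R2C1 = 4 − 3 = 1 completes the 4 down.
R2C2 = 9 − 1 = 8 completes the 9 across.

3 9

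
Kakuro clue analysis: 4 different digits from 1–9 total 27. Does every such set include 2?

No

Counterexample: {3,7,8,9} sums to 27 without using 2.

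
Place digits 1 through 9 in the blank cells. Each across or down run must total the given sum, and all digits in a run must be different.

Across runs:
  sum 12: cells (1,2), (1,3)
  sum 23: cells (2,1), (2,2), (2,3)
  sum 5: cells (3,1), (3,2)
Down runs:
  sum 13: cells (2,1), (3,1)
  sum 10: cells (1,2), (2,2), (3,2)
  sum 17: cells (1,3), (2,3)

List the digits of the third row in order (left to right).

4, 1

23 in 3 cells must be {6,8,9}; 17 in 2 cells must be {8,9}.
The 23 across and the 10 down share only 6, so (2,2) = 6.
Intersecting the 5 across with the 13 down forces (3,1) = 4.
(3,2) = 5 − 4 = 1 completes the 5 across.
(1,2) = 10 − 7 = 3 completes the 10 down.
(1,3) = 12 − 3 = 9 completes the 12 across.
(2,1) = 13 − 4 = 9 completes the 13 down.
(2,3) = 23 − 15 = 8 completes the 23 across.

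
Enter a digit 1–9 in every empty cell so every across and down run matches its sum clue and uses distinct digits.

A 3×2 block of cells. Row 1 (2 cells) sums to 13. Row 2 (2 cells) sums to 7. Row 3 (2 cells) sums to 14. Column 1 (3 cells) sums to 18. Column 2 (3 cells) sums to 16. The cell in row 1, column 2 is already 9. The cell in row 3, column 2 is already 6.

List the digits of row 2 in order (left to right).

6 1

(1,1) = 13 − 9 = 4 completes the 13 across.
(2,2) = 16 − 15 = 1 completes the 16 down.
(3,1) = 14 − 6 = 8 completes the 14 across.
(2,1) = 7 − 1 = 6 completes the 7 across.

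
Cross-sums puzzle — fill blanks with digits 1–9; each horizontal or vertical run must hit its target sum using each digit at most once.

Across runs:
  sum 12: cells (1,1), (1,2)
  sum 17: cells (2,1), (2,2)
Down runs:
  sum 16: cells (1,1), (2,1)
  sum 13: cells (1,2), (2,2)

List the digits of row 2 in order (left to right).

9 8

17 in 2 cells must be {8,9}; 16 in 2 cells must be {7,9}.
The 17 across and the 16 down share only 9, so (2,1) = 9.
(2,2) = 17 − 9 = 8 completes the 17 across.
(1,1) = 16 − 9 = 7 completes the 16 down.
(1,2) = 12 − 7 = 5 completes the 12 across.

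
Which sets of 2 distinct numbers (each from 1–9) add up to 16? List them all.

{7,9}

2 distinct digits from 1–9 sum between 3 and 17.
Only one set works: {7,9}.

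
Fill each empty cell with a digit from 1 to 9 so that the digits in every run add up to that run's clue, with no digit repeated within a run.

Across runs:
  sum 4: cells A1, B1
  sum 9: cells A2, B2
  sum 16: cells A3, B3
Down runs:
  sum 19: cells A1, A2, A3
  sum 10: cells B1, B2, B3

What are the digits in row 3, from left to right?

9, 7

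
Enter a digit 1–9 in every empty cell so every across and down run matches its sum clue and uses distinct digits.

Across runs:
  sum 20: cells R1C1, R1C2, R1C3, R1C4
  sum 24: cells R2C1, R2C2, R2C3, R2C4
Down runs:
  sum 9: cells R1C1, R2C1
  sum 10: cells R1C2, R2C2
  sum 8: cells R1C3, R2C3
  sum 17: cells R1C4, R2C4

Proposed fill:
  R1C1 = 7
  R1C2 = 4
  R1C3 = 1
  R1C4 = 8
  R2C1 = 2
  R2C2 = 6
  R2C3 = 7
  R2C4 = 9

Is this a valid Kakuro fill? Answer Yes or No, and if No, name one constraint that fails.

Across: 7+4+1+8=20; 2+6+7+9=24. Down: 7+2=9; 4+6=10; 1+7=8; 8+9=17. No digit repeats within any run.

Yes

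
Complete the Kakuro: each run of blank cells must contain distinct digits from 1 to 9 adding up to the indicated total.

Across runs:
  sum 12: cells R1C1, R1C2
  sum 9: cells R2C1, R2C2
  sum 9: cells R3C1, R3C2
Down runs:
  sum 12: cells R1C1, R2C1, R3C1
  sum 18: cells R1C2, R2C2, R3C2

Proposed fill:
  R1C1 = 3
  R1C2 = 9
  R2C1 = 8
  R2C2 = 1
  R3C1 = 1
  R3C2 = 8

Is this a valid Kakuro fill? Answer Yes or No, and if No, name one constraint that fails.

Yes

Across: 3+9=12; 8+1=9; 1+8=9. Down: 3+8+1=12; 9+1+8=18. No digit repeats within any run.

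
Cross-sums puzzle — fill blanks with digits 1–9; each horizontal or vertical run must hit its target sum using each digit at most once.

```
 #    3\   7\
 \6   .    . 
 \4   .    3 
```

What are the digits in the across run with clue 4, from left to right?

4 in 2 cells must be {1,3}; 3 in 2 cells must be {1,2}.
R1C2 = 7 − 3 = 4 completes the 7 down.
R2C1 = 4 − 3 = 1 completes the 4 across.
R1C1 = 6 − 4 = 2 completes the 6 across.

1 3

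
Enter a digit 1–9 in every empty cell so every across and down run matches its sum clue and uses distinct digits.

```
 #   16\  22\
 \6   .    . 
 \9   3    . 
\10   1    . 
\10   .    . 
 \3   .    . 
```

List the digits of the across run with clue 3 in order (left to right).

3 in 2 cells must be {1,2}; 16 in 5 cells must be {1,2,3,4,6}.
R2C2 = 9 − 3 = 6 completes the 9 across.
R3C2 = 10 − 1 = 9 completes the 10 across.
R5C1 = 2: the only remaining digit allowed by both the 3 across and the 16 down.
R5C2 = 3 − 2 = 1 completes the 3 across.

2 1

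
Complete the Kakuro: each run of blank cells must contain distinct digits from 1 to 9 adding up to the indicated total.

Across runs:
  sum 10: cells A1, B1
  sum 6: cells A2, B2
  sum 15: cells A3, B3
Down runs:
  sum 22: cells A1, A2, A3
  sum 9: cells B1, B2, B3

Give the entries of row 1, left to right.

8, 2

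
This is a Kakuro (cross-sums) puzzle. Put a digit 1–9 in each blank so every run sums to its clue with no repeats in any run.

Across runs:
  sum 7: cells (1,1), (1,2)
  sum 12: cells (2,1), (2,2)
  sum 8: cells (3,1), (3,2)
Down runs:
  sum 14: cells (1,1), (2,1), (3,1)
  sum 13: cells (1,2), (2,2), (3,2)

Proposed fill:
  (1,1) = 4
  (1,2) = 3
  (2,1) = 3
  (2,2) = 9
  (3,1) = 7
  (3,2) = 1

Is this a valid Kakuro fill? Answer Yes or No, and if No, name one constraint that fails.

Yes

Across: 4+3=7; 3+9=12; 7+1=8. Down: 4+3+7=14; 3+9+1=13. No digit repeats within any run.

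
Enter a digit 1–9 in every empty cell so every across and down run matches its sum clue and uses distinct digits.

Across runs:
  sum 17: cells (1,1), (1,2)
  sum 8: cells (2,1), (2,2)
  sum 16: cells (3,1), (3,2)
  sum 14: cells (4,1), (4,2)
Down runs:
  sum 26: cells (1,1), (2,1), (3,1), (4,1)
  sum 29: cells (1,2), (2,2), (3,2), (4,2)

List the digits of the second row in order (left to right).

17 in 2 cells must be {8,9}; 16 in 2 cells must be {7,9}; 29 in 4 cells must be {5,7,8,9}.
Nothing is forced directly, so branch on (2,2), whose candidates are 5 or 7. If (2,2) = 7: then (2,1) would have to be in {1} for the 8 across but in {2,3,4,5,6,7,8,9} for the 26 down — contradiction. So (2,2) = 5.
(2,1) = 8 − 5 = 3 completes the 8 across.

3, 5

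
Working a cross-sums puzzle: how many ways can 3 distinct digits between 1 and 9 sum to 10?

4

3 distinct digits from 1–9 sum between 6 and 24.
Enumerating: {1,2,7}, {1,3,6}, {1,4,5}, {2,3,5}.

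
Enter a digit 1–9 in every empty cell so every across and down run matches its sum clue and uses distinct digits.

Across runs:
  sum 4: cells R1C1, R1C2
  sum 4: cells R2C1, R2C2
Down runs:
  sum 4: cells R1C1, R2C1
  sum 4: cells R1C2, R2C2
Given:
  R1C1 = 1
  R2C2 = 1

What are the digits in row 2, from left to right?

3, 1

4 in 2 cells must be {1,3}.
R1C2 = 4 − 1 = 3 completes the 4 across.
R2C1 = 4 − 1 = 3 completes the 4 across.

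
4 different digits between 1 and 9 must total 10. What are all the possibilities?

{1,2,3,4}

4 distinct digits from 1–9 sum between 10 and 30.
Only one set works: {1,2,3,4}.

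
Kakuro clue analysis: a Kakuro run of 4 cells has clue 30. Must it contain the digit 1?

No

The only way to make 30 from 4 distinct digits is {6,7,8,9}, which does not contain 1.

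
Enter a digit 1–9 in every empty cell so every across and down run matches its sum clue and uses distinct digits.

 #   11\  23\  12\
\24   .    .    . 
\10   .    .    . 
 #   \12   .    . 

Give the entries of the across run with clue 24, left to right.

8 9 7

24 in 3 cells must be {7,8,9}; 23 in 3 cells must be {6,8,9}.
Only 6 fits R2C2 under both its across sum 10 and down sum 23.
Given what's placed, R2C1 must be 3 to fit the 10 across and 11 down.
R2C3 = 10 − 9 = 1 completes the 10 across.
R1C1 = 11 − 3 = 8 completes the 11 down.
R1C2 = 9: the only remaining digit allowed by both the 24 across and the 23 down.
R1C3 = 24 − 17 = 7 completes the 24 across.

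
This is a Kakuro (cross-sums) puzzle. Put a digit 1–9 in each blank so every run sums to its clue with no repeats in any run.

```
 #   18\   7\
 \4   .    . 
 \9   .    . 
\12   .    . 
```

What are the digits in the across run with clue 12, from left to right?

4 in 2 cells must be {1,3}; 7 in 3 cells must be {1,2,4}.
The 4 across and the 7 down share only 1, so R1C2 = 1.
Given what's placed, R3C2 must be 4 to fit the 12 across and 7 down.
R1C1 = 4 − 1 = 3 completes the 4 across.
R2C2 = 7 − 5 = 2 completes the 7 down.
R3C1 = 12 − 4 = 8 completes the 12 across.
R2C1 = 9 − 2 = 7 completes the 9 across.

8 4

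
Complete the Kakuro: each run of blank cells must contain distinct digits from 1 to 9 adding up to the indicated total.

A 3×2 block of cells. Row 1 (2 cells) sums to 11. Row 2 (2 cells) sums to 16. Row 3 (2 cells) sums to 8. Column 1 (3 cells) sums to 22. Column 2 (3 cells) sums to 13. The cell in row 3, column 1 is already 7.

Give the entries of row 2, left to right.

16 in 2 cells must be {7,9}.
(2,1) = 9: the only remaining digit allowed by both the 16 across and the 22 down.
(2,2) = 16 − 9 = 7 completes the 16 across.
(3,2) = 8 − 7 = 1 completes the 8 across.
(1,1) = 22 − 16 = 6 completes the 22 down.
(1,2) = 11 − 6 = 5 completes the 11 across.

9 7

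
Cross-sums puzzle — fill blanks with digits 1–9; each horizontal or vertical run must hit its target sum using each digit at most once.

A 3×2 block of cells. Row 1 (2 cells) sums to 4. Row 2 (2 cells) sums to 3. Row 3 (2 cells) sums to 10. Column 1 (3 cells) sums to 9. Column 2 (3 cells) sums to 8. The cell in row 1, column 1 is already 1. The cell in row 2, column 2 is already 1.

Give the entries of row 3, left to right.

4 in 2 cells must be {1,3}; 3 in 2 cells must be {1,2}.
(1,2) = 4 − 1 = 3 completes the 4 across.
(2,1) = 3 − 1 = 2 completes the 3 across.
(3,1) = 9 − 3 = 6 completes the 9 down.
(3,2) = 10 − 6 = 4 completes the 10 across.

6 4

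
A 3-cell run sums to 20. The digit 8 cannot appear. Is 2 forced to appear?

No

Counterexample: {4,7,9} sums to 20 under that restriction without using 2.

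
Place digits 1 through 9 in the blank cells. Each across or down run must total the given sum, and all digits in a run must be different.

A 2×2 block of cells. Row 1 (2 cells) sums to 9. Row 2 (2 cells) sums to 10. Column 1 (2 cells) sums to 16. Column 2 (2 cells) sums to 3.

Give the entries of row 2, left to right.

9 1

16 in 2 cells must be {7,9}; 3 in 2 cells must be {1,2}.
The 9 across and the 16 down share only 7, so (1,1) = 7.
(1,2) = 9 − 7 = 2 completes the 9 across.
(2,1) = 16 − 7 = 9 completes the 16 down.
(2,2) = 10 − 9 = 1 completes the 10 across.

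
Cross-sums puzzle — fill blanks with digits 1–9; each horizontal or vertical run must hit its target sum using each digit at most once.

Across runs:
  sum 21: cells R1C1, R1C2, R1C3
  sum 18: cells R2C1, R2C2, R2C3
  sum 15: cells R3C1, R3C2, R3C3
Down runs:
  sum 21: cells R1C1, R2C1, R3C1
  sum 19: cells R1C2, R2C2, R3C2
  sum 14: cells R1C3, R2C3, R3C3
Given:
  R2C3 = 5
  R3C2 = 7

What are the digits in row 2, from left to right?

No cell is forced outright now. R2C2 can only be 4 or 9 (the digits allowed by both its 18 across and its 19 down). If R2C2 = 9: then R1C2 would have to be in {4,5,6,7,8,9} for the 21 across but in {3} for the 19 down — contradiction. So R2C2 = 4.
R1C2 = 19 − 11 = 8 completes the 19 down.
R2C1 = 18 − 9 = 9 completes the 18 across.
Given what's placed, R3C1 must be 5 to fit the 15 across and 21 down.
R3C3 = 15 − 12 = 3 completes the 15 across.
R1C1 = 21 − 14 = 7 completes the 21 down.
R1C3 = 21 − 15 = 6 completes the 21 across.

9, 4, 5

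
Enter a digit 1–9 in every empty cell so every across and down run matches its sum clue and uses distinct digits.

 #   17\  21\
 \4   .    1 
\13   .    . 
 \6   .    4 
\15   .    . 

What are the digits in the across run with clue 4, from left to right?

3, 1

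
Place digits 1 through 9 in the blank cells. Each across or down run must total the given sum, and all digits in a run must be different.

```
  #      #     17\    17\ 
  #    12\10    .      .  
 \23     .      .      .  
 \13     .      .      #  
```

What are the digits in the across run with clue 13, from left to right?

4 9

23 in 3 cells must be {6,8,9}; 17 in 2 cells must be {8,9}.
Nothing is forced directly, so branch on R2C1, whose candidates are 8 or 9. If R2C1 = 9: that forces R2C3 = 8, after which R3C1 would have to be in {4,5,6,7,8,9} for the 13 across but in {3} for the 12 down — contradiction. So R2C1 = 8.
R2C3 = 9: the only remaining digit allowed by both the 23 across and the 17 down.
R3C1 = 12 − 8 = 4 completes the 12 down.
R3C2 = 13 − 4 = 9 completes the 13 across.
R1C3 = 17 − 9 = 8 completes the 17 down.
R2C2 = 23 − 17 = 6 completes the 23 across.
R1C2 = 10 − 8 = 2 completes the 10 across.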